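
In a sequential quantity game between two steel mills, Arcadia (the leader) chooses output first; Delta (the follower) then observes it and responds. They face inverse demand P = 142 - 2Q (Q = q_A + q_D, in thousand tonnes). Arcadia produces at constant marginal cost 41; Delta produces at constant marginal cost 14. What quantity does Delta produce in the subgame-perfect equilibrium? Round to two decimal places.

22.75

Solve by backward induction. Given q_A, the follower Delta maximises π_D = (142 - 2q_A - 2q_D)q_D - 14q_D.
Follower FOC: 128 - 2q_A - 4q_D = 0, so q_D(q_A) = (128 - 2q_A)/4.
Arcadia substitutes q_D(q_A) into its own profit: π_A = q_A(142 - 2q_A - (128 - 2q_A)/2) - 41q_A = (78 - q_A)q_A - 41q_A.
The leader's first-order condition 37 - 2q_A = 0 yields q_A = 37/2.
Then q_D = (128 - 2·(37/2))/4 = 91/4.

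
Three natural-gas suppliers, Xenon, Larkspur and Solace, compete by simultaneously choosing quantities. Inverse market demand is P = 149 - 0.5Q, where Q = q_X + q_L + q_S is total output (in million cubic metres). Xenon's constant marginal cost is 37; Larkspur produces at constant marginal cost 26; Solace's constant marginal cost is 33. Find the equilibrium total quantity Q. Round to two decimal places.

175.50

Xenon's profit: π_X = (149 - 0.5Q)q_X - (37q_X). Setting ∂π_X/∂q_X = 0: 112 - q_X - (1/2)(q_L + q_S) = 0.
Larkspur's profit: π_L = (149 - 0.5Q)q_L - (26q_L). Setting ∂π_L/∂q_L = 0: 123 - q_L - (1/2)(q_X + q_S) = 0.
Solace's profit: π_S = (149 - 0.5Q)q_S - (33q_S). Setting ∂π_S/∂q_S = 0: 116 - q_S - (1/2)(q_X + q_L) = 0.
Adding the 3 conditions: 351 − Q − Q = 0, i.e. Q = 351/2.
Back-substituting: q_X = (112 − 351/4)/(1/2) = 97/2, q_L = (123 − 351/4)/(1/2) = 141/2, q_S = (116 − 351/4)/(1/2) = 113/2.
Total output Q = 97/2 + 141/2 + 113/2 = 351/2.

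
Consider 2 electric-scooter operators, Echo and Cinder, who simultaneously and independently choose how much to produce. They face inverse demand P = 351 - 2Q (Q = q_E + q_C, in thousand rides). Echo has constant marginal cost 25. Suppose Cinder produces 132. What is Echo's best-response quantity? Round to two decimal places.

With the rival's output fixed at 132, Echo's profit is π_E = (351 - 2·132 - 2q_E)q_E - (25q_E) = (87 - 2q_E)q_E - (25q_E).
∂π_E/∂q_E = 62 - 4q_E = 0, so q_E = 31/2.

15.50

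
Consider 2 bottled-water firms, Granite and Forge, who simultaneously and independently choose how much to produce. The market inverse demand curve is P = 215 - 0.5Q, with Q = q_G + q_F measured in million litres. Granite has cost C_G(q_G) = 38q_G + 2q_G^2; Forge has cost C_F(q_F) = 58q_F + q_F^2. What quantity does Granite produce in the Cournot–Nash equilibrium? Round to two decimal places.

Granite's profit: π_G = (215 - 0.5Q)q_G - (38q_G + 2q_G²). Setting ∂π_G/∂q_G = 0: 177 - 5q_G - (1/2)(q_F) = 0.
Forge's first-order condition: 157 - 3q_F - (1/2)(q_G) = 0.
Rearranging gives the reaction functions q_G = (177 - (1/2)q_F)/5 and q_F = (157 - (1/2)q_G)/3.
Substituting one into the other gives q_G = 1810/59 and q_F = 47.2203.

30.68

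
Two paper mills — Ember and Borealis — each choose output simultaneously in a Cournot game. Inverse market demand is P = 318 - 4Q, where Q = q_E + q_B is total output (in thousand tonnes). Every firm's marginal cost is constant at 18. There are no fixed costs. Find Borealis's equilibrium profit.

Each firm earns π_i = (318 - 4Q)q_i - 18q_i.
Setting ∂π_i/∂q_i = 0 with rivals' quantities fixed: 300 - 8q_i - 4q_j = 0.
By symmetry each firm produces the same amount; substituting q_j = q_i yields q_i = 300/12 = 25.
Price P = 318 - 4·50 = 118.
Borealis's profit: (118 - 18)·25 = 2500.

2500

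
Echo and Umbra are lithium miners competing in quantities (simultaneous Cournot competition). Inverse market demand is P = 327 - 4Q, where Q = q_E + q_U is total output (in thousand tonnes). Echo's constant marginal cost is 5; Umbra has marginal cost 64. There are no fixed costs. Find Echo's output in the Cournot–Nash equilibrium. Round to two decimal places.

Echo's profit: π_E = (327 - 4Q)q_E - (5q_E). Setting ∂π_E/∂q_E = 0: 322 - 8q_E - 4(q_U) = 0.
Umbra's first-order condition: 263 - 8q_U - 4(q_E) = 0.
Rearranging gives the reaction functions q_E = (322 - 4q_U)/8 and q_U = (263 - 4q_E)/8.
Solving the pair: q_E = 127/4, q_U = 17.

31.75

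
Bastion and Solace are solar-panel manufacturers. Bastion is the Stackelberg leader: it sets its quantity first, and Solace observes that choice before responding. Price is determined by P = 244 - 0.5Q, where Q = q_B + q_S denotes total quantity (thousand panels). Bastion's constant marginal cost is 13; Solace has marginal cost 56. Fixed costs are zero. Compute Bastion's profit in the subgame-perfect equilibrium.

18769

Solve by backward induction. Given q_B, the follower Solace maximises π_S = (244 - (1/2)q_B - (1/2)q_S)q_S - 56q_S.
Follower FOC: 188 - (1/2)q_B - q_S = 0, so q_S(q_B) = (188 - (1/2)q_B).
Bastion substitutes q_S(q_B) into its own profit: π_B = q_B(244 - (1/2)q_B - (188 - (1/2)q_B)/2) - 13q_B = (150 - (1/4)q_B)q_B - 13q_B.
Leader FOC: 137 - (1/2)q_B = 0, so q_B = 274.
Then q_S = (188 - (1/2)·274) = 51.
Price P = 244 - (1/2)·325 = 163/2.
Bastion's profit: (163/2 - 13)·274 = 18769.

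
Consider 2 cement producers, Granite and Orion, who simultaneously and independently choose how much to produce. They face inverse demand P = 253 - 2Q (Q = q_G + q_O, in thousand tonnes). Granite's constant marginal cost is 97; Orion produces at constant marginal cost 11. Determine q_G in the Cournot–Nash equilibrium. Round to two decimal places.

11.67

Granite's profit: π_G = (253 - 2Q)q_G - (97q_G). Setting ∂π_G/∂q_G = 0: 156 - 4q_G - 2(q_O) = 0.
Orion's first-order condition: 242 - 4q_O - 2(q_G) = 0.
Rearranging gives the reaction functions q_G = (156 - 2q_O)/4 and q_O = (242 - 2q_G)/4.
Solving the pair: q_G = 35/3, q_O = 164/3.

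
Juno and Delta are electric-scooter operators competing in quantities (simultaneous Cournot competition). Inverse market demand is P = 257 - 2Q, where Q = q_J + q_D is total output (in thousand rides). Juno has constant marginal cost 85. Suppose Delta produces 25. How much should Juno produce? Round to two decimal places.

With the rival's output fixed at 25, Juno's profit is π_J = (257 - 2·25 - 2q_J)q_J - (85q_J) = (207 - 2q_J)q_J - (85q_J).
∂π_J/∂q_J = 122 - 4q_J = 0, so q_J = 61/2.

30.50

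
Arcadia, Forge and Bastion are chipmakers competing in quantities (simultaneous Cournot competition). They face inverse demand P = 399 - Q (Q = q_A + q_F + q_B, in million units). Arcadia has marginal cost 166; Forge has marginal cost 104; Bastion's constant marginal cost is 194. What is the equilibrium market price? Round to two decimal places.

215.75

Arcadia's profit: π_A = (399 - Q)q_A - (166q_A). Setting ∂π_A/∂q_A = 0: 233 - 2q_A - (q_F + q_B) = 0.
Forge's first-order condition: 295 - 2q_F - (q_A + q_B) = 0.
Bastion's profit: π_B = (399 - Q)q_B - (194q_B). Setting ∂π_B/∂q_B = 0: 205 - 2q_B - (q_A + q_F) = 0.
Adding the 3 first-order conditions: 733 − 4Q = 0, so Q = 733/4.
Back-substituting: q_A = (233 − 733/4) = 199/4, q_F = (295 − 733/4) = 447/4, q_B = (205 − 733/4) = 87/4.
Total output Q = 733/4, so price P = 399 - 733/4 = 863/4.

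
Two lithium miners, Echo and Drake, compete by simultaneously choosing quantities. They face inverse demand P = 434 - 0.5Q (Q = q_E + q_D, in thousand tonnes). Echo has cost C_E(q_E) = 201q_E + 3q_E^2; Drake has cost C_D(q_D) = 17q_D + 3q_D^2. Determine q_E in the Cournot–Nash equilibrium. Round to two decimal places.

Echo's profit: π_E = (434 - 0.5Q)q_E - (201q_E + 3q_E²). Setting ∂π_E/∂q_E = 0: 233 - 7q_E - (1/2)(q_D) = 0.
Drake's first-order condition: 417 - 7q_D - (1/2)(q_E) = 0.
Best responses: q_E = (233 - (1/2)q_D)/7, q_D = (417 - (1/2)q_E)/7.
Substituting one into the other gives q_E = 1138/39 and q_D = 57.4872.

29.18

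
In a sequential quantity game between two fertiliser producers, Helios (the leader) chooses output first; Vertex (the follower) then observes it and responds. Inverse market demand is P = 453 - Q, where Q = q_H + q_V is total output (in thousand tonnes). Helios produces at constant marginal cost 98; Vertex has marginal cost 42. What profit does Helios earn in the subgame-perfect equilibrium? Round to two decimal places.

11175.13

The follower Vertex best-responds to any q_H: π_V = (453 - Q)q_V - 42q_V.
Follower FOC: 411 - q_H - 2q_V = 0, so q_V(q_H) = (411 - q_H)/2.
Helios substitutes q_V(q_H) into its own profit: π_H = q_H(453 - q_H - (411 - q_H)/2) - 98q_H = (495/2 - (1/2)q_H)q_H - 98q_H.
Leader FOC: 299/2 - q_H = 0, so q_H = 299/2.
Then q_V = (411 - 299/2)/2 = 523/4.
Price P = 453 - 1121/4 = 691/4.
Helios's profit: (691/4 - 98)·(299/2) = 11175.1250.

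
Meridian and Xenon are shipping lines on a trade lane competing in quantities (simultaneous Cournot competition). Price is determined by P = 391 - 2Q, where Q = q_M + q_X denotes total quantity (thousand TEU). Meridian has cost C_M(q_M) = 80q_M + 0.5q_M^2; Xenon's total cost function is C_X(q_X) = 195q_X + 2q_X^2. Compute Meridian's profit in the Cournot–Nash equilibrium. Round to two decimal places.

8474.57

Meridian's profit: π_M = (391 - 2Q)q_M - (80q_M + (1/2)q_M²). Setting ∂π_M/∂q_M = 0: 311 - 5q_M - 2(q_X) = 0.
Xenon's first-order condition: 196 - 8q_X - 2(q_M) = 0.
Rearranging gives the reaction functions q_M = (311 - 2q_X)/5 and q_X = (196 - 2q_M)/8.
Substituting one into the other gives q_M = 524/9 and q_X = 179/18.
Price P = 391 - 2·(409/6) = 764/3.
Meridian's profit: (764/3)·(524/9) - 80·(524/9) - (1/2)(524/9)² = 8474.5679.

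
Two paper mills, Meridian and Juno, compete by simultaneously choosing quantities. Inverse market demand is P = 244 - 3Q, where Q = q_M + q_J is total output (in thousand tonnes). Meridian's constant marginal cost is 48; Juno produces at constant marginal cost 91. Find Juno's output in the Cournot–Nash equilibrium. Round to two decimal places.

12.22

Meridian's profit: π_M = (244 - 3Q)q_M - (48q_M). Setting ∂π_M/∂q_M = 0: 196 - 6q_M - 3(q_J) = 0.
Juno's profit: π_J = (244 - 3Q)q_J - (91q_J). Setting ∂π_J/∂q_J = 0: 153 - 6q_J - 3(q_M) = 0.
Best responses: q_M = (196 - 3q_J)/6, q_J = (153 - 3q_M)/6.
Substituting one into the other gives q_M = 239/9 and q_J = 110/9.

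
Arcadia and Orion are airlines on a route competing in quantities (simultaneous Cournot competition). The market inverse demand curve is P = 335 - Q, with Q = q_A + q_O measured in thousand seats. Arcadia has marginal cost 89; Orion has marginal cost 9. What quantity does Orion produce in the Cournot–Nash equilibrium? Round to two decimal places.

Arcadia's profit: π_A = (335 - Q)q_A - (89q_A). Setting ∂π_A/∂q_A = 0: 246 - 2q_A - (q_O) = 0.
Orion's profit: π_O = (335 - Q)q_O - (9q_O). Setting ∂π_O/∂q_O = 0: 326 - 2q_O - (q_A) = 0.
So q_A = (246 - q_O)/2 and q_O = (326 - q_A)/2.
Substituting one into the other gives q_A = 166/3 and q_O = 406/3.

135.33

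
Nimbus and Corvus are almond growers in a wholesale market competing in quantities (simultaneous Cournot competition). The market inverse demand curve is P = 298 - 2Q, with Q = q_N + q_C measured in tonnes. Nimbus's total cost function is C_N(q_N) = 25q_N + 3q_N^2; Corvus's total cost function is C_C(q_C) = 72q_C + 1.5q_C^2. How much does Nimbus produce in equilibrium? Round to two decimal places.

22.11

Nimbus's profit: π_N = (298 - 2Q)q_N - (25q_N + 3q_N²). Setting ∂π_N/∂q_N = 0: 273 - 10q_N - 2(q_C) = 0.
Corvus's profit: π_C = (298 - 2Q)q_C - (72q_C + (3/2)q_C²). Setting ∂π_C/∂q_C = 0: 226 - 7q_C - 2(q_N) = 0.
Best responses: q_N = (273 - 2q_C)/10, q_C = (226 - 2q_N)/7.
Substituting one into the other gives q_N = 1459/66 and q_C = 857/33.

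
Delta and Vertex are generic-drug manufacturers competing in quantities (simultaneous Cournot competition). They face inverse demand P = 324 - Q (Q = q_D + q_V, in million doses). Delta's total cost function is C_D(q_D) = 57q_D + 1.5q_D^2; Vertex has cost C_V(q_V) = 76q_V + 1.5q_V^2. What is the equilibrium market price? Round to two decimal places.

238.17

Delta's profit: π_D = (324 - Q)q_D - (57q_D + (3/2)q_D²). Setting ∂π_D/∂q_D = 0: 267 - 5q_D - (q_V) = 0.
Vertex's profit: π_V = (324 - Q)q_V - (76q_V + (3/2)q_V²). Setting ∂π_V/∂q_V = 0: 248 - 5q_V - (q_D) = 0.
Best responses: q_D = (267 - q_V)/5, q_V = (248 - q_D)/5.
Substituting one into the other gives q_D = 1087/24 and q_V = 973/24.
Total output Q = 515/6, so price P = 324 - 515/6 = 1429/6.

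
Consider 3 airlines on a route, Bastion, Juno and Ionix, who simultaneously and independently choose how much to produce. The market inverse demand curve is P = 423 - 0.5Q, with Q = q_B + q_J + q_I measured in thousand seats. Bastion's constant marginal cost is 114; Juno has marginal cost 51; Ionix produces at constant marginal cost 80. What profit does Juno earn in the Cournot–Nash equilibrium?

26912

Bastion's profit: π_B = (423 - 0.5Q)q_B - (114q_B). Setting ∂π_B/∂q_B = 0: 309 - q_B - (1/2)(q_J + q_I) = 0.
Juno's profit: π_J = (423 - 0.5Q)q_J - (51q_J). Setting ∂π_J/∂q_J = 0: 372 - q_J - (1/2)(q_B + q_I) = 0.
Ionix's profit: π_I = (423 - 0.5Q)q_I - (80q_I). Setting ∂π_I/∂q_I = 0: 343 - q_I - (1/2)(q_B + q_J) = 0.
Summing all 3 equations gives 1024 − 2Q = 0, hence Q = 512.
Back-substituting: q_B = (309 − 256)/(1/2) = 106, q_J = (372 − 256)/(1/2) = 232, q_I = (343 − 256)/(1/2) = 174.
Price P = 423 - (1/2)·512 = 167.
Juno's profit: (167 - 51)·232 = 26912.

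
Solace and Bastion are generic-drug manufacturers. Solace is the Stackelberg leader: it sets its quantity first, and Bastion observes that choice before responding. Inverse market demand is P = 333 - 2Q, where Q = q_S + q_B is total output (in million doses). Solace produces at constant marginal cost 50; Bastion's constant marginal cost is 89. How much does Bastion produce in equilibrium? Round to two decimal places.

Solve by backward induction. Given q_S, the follower Bastion maximises π_B = (333 - 2q_S - 2q_B)q_B - 89q_B.
Follower FOC: 244 - 2q_S - 4q_B = 0, so q_B(q_S) = (244 - 2q_S)/4.
The leader anticipates this reaction. Substituting into P = 333 - 2Q gives P = 211 - q_S, so π_S = (211 - q_S)q_S - 50q_S.
The leader's first-order condition 161 - 2q_S = 0 yields q_S = 161/2.
Then q_B = (244 - 2·(161/2))/4 = 83/4.

20.75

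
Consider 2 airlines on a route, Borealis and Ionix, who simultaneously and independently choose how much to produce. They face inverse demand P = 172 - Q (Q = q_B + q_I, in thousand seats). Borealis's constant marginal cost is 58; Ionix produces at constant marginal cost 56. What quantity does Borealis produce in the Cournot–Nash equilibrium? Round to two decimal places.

37.33

Borealis's profit: π_B = (172 - Q)q_B - (58q_B). Setting ∂π_B/∂q_B = 0: 114 - 2q_B - (q_I) = 0.
Ionix's first-order condition: 116 - 2q_I - (q_B) = 0.
Best responses: q_B = (114 - q_I)/2, q_I = (116 - q_B)/2.
Substituting one into the other gives q_B = 112/3 and q_I = 118/3.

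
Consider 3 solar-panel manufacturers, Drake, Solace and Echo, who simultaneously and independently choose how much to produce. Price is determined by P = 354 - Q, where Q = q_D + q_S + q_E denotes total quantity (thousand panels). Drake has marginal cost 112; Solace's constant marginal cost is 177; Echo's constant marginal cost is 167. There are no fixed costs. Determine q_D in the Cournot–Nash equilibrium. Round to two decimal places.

90.50

Drake's profit: π_D = (354 - Q)q_D - (112q_D). Setting ∂π_D/∂q_D = 0: 242 - 2q_D - (q_S + q_E) = 0.
Solace's profit: π_S = (354 - Q)q_S - (177q_S). Setting ∂π_S/∂q_S = 0: 177 - 2q_S - (q_D + q_E) = 0.
Echo's profit: π_E = (354 - Q)q_E - (167q_E). Setting ∂π_E/∂q_E = 0: 187 - 2q_E - (q_D + q_S) = 0.
Adding the 3 first-order conditions: 606 − 4Q = 0, so Q = 303/2.
Back-substituting: q_D = (242 − 303/2) = 181/2, q_S = (177 − 303/2) = 51/2, q_E = (187 − 303/2) = 71/2.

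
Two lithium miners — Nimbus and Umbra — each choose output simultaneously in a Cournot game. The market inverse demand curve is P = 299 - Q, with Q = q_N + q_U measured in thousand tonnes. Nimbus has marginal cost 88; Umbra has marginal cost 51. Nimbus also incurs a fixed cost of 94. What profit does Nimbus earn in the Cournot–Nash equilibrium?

3270

Nimbus's profit: π_N = (299 - Q)q_N - (88q_N). Setting ∂π_N/∂q_N = 0: 211 - 2q_N - (q_U) = 0.
Umbra's first-order condition: 248 - 2q_U - (q_N) = 0.
Rearranging gives the reaction functions q_N = (211 - q_U)/2 and q_U = (248 - q_N)/2.
Substituting one into the other gives q_N = 58 and q_U = 95.
Price P = 299 - 153 = 146.
Nimbus's profit: (146 - 88)·58 - 94 = 3270.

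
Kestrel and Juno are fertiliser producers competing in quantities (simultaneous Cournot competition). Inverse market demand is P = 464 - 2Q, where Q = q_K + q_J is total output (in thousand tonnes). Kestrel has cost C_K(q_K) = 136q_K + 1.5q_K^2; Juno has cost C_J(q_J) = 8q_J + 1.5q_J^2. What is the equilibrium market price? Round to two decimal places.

289.78

Kestrel's profit: π_K = (464 - 2Q)q_K - (136q_K + (3/2)q_K²). Setting ∂π_K/∂q_K = 0: 328 - 7q_K - 2(q_J) = 0.
Juno's profit: π_J = (464 - 2Q)q_J - (8q_J + (3/2)q_J²). Setting ∂π_J/∂q_J = 0: 456 - 7q_J - 2(q_K) = 0.
Best responses: q_K = (328 - 2q_J)/7, q_J = (456 - 2q_K)/7.
Substituting one into the other gives q_K = 1384/45 and q_J = 56.3556.
Total output Q = 784/9, so price P = 464 - 2·(784/9) = 289.7778.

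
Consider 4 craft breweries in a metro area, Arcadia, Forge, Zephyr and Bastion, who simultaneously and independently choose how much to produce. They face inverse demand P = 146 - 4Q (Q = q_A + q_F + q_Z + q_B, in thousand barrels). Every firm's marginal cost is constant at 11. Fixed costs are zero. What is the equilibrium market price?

A representative firm's profit is π_i = q_i(146 - 4Q) - 11q_i.
Setting ∂π_i/∂q_i = 0 with rivals' quantities fixed: 135 - 8q_i - 4·Σ_{j≠i} q_j = 0.
By symmetry each firm produces the same amount; substituting Σ_{j≠i} q_j = 3q_i yields q_i = 135/20 = 27/4.
Total output Q = 27, so price P = 146 - 4·27 = 38.

38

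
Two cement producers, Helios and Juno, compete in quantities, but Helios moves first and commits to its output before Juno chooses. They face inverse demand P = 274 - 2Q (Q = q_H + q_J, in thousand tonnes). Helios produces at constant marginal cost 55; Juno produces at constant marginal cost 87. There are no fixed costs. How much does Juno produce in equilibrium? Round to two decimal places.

15.38

Solve by backward induction. Given q_H, the follower Juno maximises π_J = (274 - 2q_H - 2q_J)q_J - 87q_J.
Setting the follower's marginal profit to zero, 187 - 2q_H - 4q_J = 0, i.e. q_J = (187 - 2q_H)/4.
The leader anticipates this reaction. Substituting into P = 274 - 2Q gives P = 361/2 - q_H, so π_H = (361/2 - q_H)q_H - 55q_H.
Maximising: ∂π_H/∂q_H = 251/2 - 2q_H = 0, giving q_H = 251/4.
Then q_J = (187 - 2·(251/4))/4 = 123/8.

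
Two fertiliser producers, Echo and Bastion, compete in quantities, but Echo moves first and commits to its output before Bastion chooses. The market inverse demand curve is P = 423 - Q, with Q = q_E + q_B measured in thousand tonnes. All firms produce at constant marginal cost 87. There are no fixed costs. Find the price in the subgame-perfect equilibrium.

171

The follower Bastion best-responds to any q_E: π_B = (423 - Q)q_B - 87q_B.
Follower FOC: 336 - q_E - 2q_B = 0, so q_B(q_E) = (336 - q_E)/2.
Echo substitutes q_B(q_E) into its own profit: π_E = q_E(423 - q_E - (336 - q_E)/2) - 87q_E = (255 - (1/2)q_E)q_E - 87q_E.
The leader's first-order condition 168 - q_E = 0 yields q_E = 168.
Then q_B = (336 - 168)/2 = 84.
Total output Q = 252, so price P = 423 - 252 = 171.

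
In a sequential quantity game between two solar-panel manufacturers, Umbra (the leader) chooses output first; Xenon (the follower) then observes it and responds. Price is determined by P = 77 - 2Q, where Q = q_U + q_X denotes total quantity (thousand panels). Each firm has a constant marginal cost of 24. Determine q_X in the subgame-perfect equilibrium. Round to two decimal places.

6.63

Solve by backward induction. Given q_U, the follower Xenon maximises π_X = (77 - 2q_U - 2q_X)q_X - 24q_X.
Follower FOC: 53 - 2q_U - 4q_X = 0, so q_X(q_U) = (53 - 2q_U)/4.
Umbra substitutes q_X(q_U) into its own profit: π_U = q_U(77 - 2q_U - (53 - 2q_U)/2) - 24q_U = (101/2 - q_U)q_U - 24q_U.
Leader FOC: 53/2 - 2q_U = 0, so q_U = 53/4.
Then q_X = (53 - 2·(53/4))/4 = 53/8.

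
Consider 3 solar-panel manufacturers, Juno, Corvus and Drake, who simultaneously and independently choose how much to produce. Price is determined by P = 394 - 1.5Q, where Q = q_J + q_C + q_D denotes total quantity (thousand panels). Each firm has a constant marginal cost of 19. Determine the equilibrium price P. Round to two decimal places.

112.75

Each firm earns π_i = (394 - 1.5Q)q_i - 19q_i.
Setting ∂π_i/∂q_i = 0 with rivals' quantities fixed: 375 - 3q_i - (3/2)·Σ_{j≠i} q_j = 0.
By symmetry each firm produces the same amount; substituting Σ_{j≠i} q_j = 2q_i yields q_i = 375/6 = 125/2.
Total output Q = 375/2, so price P = 394 - (3/2)·(375/2) = 451/4.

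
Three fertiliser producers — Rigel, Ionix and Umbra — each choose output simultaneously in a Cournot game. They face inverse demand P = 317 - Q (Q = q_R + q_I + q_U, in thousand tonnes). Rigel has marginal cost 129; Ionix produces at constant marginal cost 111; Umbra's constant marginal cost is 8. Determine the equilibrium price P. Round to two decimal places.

141.25

Rigel's profit: π_R = (317 - Q)q_R - (129q_R). Setting ∂π_R/∂q_R = 0: 188 - 2q_R - (q_I + q_U) = 0.
Ionix's profit: π_I = (317 - Q)q_I - (111q_I). Setting ∂π_I/∂q_I = 0: 206 - 2q_I - (q_R + q_U) = 0.
Umbra's first-order condition: 309 - 2q_U - (q_R + q_I) = 0.
Adding the 3 first-order conditions: 703 − 4Q = 0, so Q = 703/4.
Back-substituting: q_R = (188 − 703/4) = 49/4, q_I = (206 − 703/4) = 121/4, q_U = (309 − 703/4) = 533/4.
Total output Q = 703/4, so price P = 317 - 703/4 = 565/4.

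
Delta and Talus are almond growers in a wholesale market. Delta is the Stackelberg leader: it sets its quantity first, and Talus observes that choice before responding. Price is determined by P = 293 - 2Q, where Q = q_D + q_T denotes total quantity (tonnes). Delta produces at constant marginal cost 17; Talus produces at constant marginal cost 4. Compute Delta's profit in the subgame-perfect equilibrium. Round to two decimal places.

4323.06

Solve by backward induction. Given q_D, the follower Talus maximises π_T = (293 - 2q_D - 2q_T)q_T - 4q_T.
Follower FOC: 289 - 2q_D - 4q_T = 0, so q_T(q_D) = (289 - 2q_D)/4.
The leader anticipates this reaction. Substituting into P = 293 - 2Q gives P = 297/2 - q_D, so π_D = (297/2 - q_D)q_D - 17q_D.
Leader FOC: 263/2 - 2q_D = 0, so q_D = 263/4.
Then q_T = (289 - 2·(263/4))/4 = 315/8.
Price P = 293 - 2·(841/8) = 331/4.
Delta's profit: (331/4 - 17)·(263/4) = 4323.0625.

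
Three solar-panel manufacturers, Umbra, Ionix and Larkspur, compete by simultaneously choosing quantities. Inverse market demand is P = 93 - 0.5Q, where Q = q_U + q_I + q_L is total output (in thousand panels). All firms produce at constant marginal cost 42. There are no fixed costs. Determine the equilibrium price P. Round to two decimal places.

54.75

Each firm earns π_i = (93 - 0.5Q)q_i - 42q_i.
Setting ∂π_i/∂q_i = 0 with rivals' quantities fixed: 51 - q_i - (1/2)·Σ_{j≠i} q_j = 0.
With identical firms every q_j equals q_i, so Σ_{j≠i} q_j = 2q_i and 51 = 2q_i, giving q_i = 51/2.
Total output Q = 153/2, so price P = 93 - (1/2)·(153/2) = 219/4.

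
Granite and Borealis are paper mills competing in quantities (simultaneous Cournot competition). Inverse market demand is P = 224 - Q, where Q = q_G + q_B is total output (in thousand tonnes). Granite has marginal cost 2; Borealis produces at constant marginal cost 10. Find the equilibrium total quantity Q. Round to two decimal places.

145.33

Granite's profit: π_G = (224 - Q)q_G - (2q_G). Setting ∂π_G/∂q_G = 0: 222 - 2q_G - (q_B) = 0.
Borealis's first-order condition: 214 - 2q_B - (q_G) = 0.
Best responses: q_G = (222 - q_B)/2, q_B = (214 - q_G)/2.
Solving the pair: q_G = 230/3, q_B = 206/3.
Total output Q = 230/3 + 206/3 = 436/3.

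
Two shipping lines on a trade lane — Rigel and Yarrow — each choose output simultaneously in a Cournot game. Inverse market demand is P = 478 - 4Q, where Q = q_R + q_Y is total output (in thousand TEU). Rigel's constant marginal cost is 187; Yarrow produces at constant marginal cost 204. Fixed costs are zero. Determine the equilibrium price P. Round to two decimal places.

Rigel's profit: π_R = (478 - 4Q)q_R - (187q_R). Setting ∂π_R/∂q_R = 0: 291 - 8q_R - 4(q_Y) = 0.
Yarrow's first-order condition: 274 - 8q_Y - 4(q_R) = 0.
Best responses: q_R = (291 - 4q_Y)/8, q_Y = (274 - 4q_R)/8.
Substituting one into the other gives q_R = 77/3 and q_Y = 257/12.
Total output Q = 565/12, so price P = 478 - 4·(565/12) = 869/3.

289.67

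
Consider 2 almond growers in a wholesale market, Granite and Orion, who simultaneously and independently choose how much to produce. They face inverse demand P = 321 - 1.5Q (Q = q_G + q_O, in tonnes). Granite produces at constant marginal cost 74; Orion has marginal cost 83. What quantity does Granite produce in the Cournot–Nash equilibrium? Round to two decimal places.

Granite's profit: π_G = (321 - 1.5Q)q_G - (74q_G). Setting ∂π_G/∂q_G = 0: 247 - 3q_G - (3/2)(q_O) = 0.
Orion's profit: π_O = (321 - 1.5Q)q_O - (83q_O). Setting ∂π_O/∂q_O = 0: 238 - 3q_O - (3/2)(q_G) = 0.
Best responses: q_G = (247 - (3/2)q_O)/3, q_O = (238 - (3/2)q_G)/3.
Substituting one into the other gives q_G = 512/9 and q_O = 458/9.

56.89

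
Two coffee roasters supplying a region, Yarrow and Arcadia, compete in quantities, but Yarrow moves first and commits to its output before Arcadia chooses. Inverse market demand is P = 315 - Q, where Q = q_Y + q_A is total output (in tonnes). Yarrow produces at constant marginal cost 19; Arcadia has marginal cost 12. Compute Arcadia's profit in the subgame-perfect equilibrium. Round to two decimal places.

6280.56

The follower Arcadia best-responds to any q_Y: π_A = (315 - Q)q_A - 12q_A.
Setting the follower's marginal profit to zero, 303 - q_Y - 2q_A = 0, i.e. q_A = (303 - q_Y)/2.
Yarrow substitutes q_A(q_Y) into its own profit: π_Y = q_Y(315 - q_Y - (303 - q_Y)/2) - 19q_Y = (327/2 - (1/2)q_Y)q_Y - 19q_Y.
Leader FOC: 289/2 - q_Y = 0, so q_Y = 289/2.
Then q_A = (303 - 289/2)/2 = 317/4.
Price P = 315 - 895/4 = 365/4.
Arcadia's profit: (365/4 - 12)·(317/4) = 6280.5625.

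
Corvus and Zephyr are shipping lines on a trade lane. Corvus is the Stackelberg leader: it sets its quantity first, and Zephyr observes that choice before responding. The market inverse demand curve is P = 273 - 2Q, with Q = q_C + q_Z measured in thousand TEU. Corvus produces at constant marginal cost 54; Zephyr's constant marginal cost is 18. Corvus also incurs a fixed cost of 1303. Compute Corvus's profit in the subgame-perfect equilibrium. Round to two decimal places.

790.06

The follower Zephyr best-responds to any q_C: π_Z = (273 - 2Q)q_Z - 18q_Z.
∂π_Z/∂q_Z = 255 - 2q_C - 4q_Z = 0 gives the reaction function q_Z = (255 - 2q_C)/4.
Corvus substitutes q_Z(q_C) into its own profit: π_C = q_C(273 - 2q_C - (255 - 2q_C)/2) - 54q_C = (291/2 - q_C)q_C - 54q_C.
Leader FOC: 183/2 - 2q_C = 0, so q_C = 183/4.
Then q_Z = (255 - 2·(183/4))/4 = 327/8.
Price P = 273 - 2·(693/8) = 399/4.
Corvus's profit: (399/4 - 54)·(183/4) - 1303 = 790.0625.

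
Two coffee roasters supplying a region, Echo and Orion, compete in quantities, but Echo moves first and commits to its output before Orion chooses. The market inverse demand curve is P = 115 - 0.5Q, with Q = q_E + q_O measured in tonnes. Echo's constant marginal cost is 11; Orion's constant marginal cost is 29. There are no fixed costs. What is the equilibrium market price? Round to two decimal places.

Solve by backward induction. Given q_E, the follower Orion maximises π_O = (115 - (1/2)q_E - (1/2)q_O)q_O - 29q_O.
Follower FOC: 86 - (1/2)q_E - q_O = 0, so q_O(q_E) = (86 - (1/2)q_E).
The leader anticipates this reaction. Substituting into P = 115 - 0.5Q gives P = 72 - (1/4)q_E, so π_E = (72 - (1/4)q_E)q_E - 11q_E.
The leader's first-order condition 61 - (1/2)q_E = 0 yields q_E = 122.
Then q_O = (86 - (1/2)·122) = 25.
Total output Q = 147, so price P = 115 - (1/2)·147 = 83/2.

41.50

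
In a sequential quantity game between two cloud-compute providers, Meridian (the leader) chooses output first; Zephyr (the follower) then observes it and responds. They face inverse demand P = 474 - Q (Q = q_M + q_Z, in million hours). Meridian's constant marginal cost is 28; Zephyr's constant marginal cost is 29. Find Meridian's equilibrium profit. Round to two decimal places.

The follower Zephyr best-responds to any q_M: π_Z = (474 - Q)q_Z - 29q_Z.
Follower FOC: 445 - q_M - 2q_Z = 0, so q_Z(q_M) = (445 - q_M)/2.
The leader anticipates this reaction. Substituting into P = 474 - Q gives P = 503/2 - (1/2)q_M, so π_M = (503/2 - (1/2)q_M)q_M - 28q_M.
The leader's first-order condition 447/2 - q_M = 0 yields q_M = 447/2.
Then q_Z = (445 - 447/2)/2 = 443/4.
Price P = 474 - 1337/4 = 559/4.
Meridian's profit: (559/4 - 28)·(447/2) = 24976.1250.

24976.13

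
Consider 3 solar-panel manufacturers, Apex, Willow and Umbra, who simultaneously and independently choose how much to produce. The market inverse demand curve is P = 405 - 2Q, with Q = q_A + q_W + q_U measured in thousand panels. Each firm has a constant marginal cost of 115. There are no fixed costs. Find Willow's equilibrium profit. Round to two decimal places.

Each firm earns π_i = (405 - 2Q)q_i - 115q_i.
Setting ∂π_i/∂q_i = 0 with rivals' quantities fixed: 290 - 4q_i - 2·Σ_{j≠i} q_j = 0.
With identical firms every q_j equals q_i, so Σ_{j≠i} q_j = 2q_i and 290 = 8q_i, giving q_i = 145/4.
Price P = 405 - 2·(435/4) = 375/2.
Willow's profit: (375/2 - 115)·(145/4) = 2628.1250.

2628.13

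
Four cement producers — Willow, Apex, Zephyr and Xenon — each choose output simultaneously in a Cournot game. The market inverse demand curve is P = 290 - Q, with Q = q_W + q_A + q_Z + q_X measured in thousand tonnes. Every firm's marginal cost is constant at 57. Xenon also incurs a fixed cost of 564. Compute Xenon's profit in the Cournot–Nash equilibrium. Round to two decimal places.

1607.56

A representative firm's profit is π_i = q_i(290 - Q) - 57q_i.
Setting ∂π_i/∂q_i = 0 with rivals' quantities fixed: 233 - 2q_i - Σ_{j≠i} q_j = 0.
With identical firms every q_j equals q_i, so Σ_{j≠i} q_j = 3q_i and 233 = 5q_i, giving q_i = 233/5.
Price P = 290 - 932/5 = 518/5.
Xenon's profit: (518/5 - 57)·(233/5) - 564 = 1607.5600.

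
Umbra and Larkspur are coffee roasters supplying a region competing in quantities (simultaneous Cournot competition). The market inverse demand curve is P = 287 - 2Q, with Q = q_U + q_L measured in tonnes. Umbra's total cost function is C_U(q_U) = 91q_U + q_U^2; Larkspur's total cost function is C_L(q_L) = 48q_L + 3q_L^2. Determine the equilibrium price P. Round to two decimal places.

196.86

Umbra's profit: π_U = (287 - 2Q)q_U - (91q_U + q_U²). Setting ∂π_U/∂q_U = 0: 196 - 6q_U - 2(q_L) = 0.
Larkspur's first-order condition: 239 - 10q_L - 2(q_U) = 0.
Best responses: q_U = (196 - 2q_L)/6, q_L = (239 - 2q_U)/10.
Substituting one into the other gives q_U = 741/28 and q_L = 521/28.
Total output Q = 631/14, so price P = 287 - 2·(631/14) = 1378/7.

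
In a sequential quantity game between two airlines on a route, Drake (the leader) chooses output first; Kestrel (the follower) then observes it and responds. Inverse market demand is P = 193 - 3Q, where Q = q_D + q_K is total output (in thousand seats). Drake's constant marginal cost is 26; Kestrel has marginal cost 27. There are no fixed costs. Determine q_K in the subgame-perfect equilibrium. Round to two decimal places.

The follower Kestrel best-responds to any q_D: π_K = (193 - 3Q)q_K - 27q_K.
Setting the follower's marginal profit to zero, 166 - 3q_D - 6q_K = 0, i.e. q_K = (166 - 3q_D)/6.
Drake substitutes q_K(q_D) into its own profit: π_D = q_D(193 - 3q_D - (166 - 3q_D)/2) - 26q_D = (110 - (3/2)q_D)q_D - 26q_D.
Leader FOC: 84 - 3q_D = 0, so q_D = 28.
Then q_K = (166 - 3·28)/6 = 41/3.

13.67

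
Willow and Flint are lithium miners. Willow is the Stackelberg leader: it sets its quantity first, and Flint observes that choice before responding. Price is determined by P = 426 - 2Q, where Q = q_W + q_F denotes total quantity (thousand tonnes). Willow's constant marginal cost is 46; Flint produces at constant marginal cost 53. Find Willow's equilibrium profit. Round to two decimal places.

9360.56

Solve by backward induction. Given q_W, the follower Flint maximises π_F = (426 - 2q_W - 2q_F)q_F - 53q_F.
Setting the follower's marginal profit to zero, 373 - 2q_W - 4q_F = 0, i.e. q_F = (373 - 2q_W)/4.
The leader anticipates this reaction. Substituting into P = 426 - 2Q gives P = 479/2 - q_W, so π_W = (479/2 - q_W)q_W - 46q_W.
Leader FOC: 387/2 - 2q_W = 0, so q_W = 387/4.
Then q_F = (373 - 2·(387/4))/4 = 359/8.
Price P = 426 - 2·(1133/8) = 571/4.
Willow's profit: (571/4 - 46)·(387/4) = 9360.5625.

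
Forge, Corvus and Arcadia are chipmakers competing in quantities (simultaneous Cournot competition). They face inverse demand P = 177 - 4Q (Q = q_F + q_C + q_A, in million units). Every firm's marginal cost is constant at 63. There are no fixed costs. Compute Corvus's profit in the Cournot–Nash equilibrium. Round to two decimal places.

203.06

A representative firm's profit is π_i = q_i(177 - 4Q) - 63q_i.
Setting ∂π_i/∂q_i = 0 with rivals' quantities fixed: 114 - 8q_i - 4·Σ_{j≠i} q_j = 0.
By symmetry each firm produces the same amount; substituting Σ_{j≠i} q_j = 2q_i yields q_i = 114/16 = 57/8.
Price P = 177 - 4·(171/8) = 183/2.
Corvus's profit: (183/2 - 63)·(57/8) = 203.0625.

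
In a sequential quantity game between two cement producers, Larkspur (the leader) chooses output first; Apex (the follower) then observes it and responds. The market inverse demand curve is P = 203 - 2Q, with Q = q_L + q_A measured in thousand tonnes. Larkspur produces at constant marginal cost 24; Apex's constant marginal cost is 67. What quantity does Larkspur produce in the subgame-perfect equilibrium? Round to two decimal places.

55.50

The follower Apex best-responds to any q_L: π_A = (203 - 2Q)q_A - 67q_A.
Setting the follower's marginal profit to zero, 136 - 2q_L - 4q_A = 0, i.e. q_A = (136 - 2q_L)/4.
The leader anticipates this reaction. Substituting into P = 203 - 2Q gives P = 135 - q_L, so π_L = (135 - q_L)q_L - 24q_L.
Maximising: ∂π_L/∂q_L = 111 - 2q_L = 0, giving q_L = 111/2.
Then q_A = (136 - 2·(111/2))/4 = 25/4.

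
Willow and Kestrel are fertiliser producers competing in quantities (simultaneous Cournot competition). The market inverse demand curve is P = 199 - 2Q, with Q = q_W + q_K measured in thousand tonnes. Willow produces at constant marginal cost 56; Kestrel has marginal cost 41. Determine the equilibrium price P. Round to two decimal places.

Willow's profit: π_W = (199 - 2Q)q_W - (56q_W). Setting ∂π_W/∂q_W = 0: 143 - 4q_W - 2(q_K) = 0.
Kestrel's first-order condition: 158 - 4q_K - 2(q_W) = 0.
So q_W = (143 - 2q_K)/4 and q_K = (158 - 2q_W)/4.
Solving the pair: q_W = 64/3, q_K = 173/6.
Total output Q = 301/6, so price P = 199 - 2·(301/6) = 296/3.

98.67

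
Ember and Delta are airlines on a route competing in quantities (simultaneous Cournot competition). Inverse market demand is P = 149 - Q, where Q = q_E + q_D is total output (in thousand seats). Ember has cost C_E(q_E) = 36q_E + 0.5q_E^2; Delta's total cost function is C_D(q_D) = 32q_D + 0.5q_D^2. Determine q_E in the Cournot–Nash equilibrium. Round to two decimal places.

27.75

Ember's profit: π_E = (149 - Q)q_E - (36q_E + (1/2)q_E²). Setting ∂π_E/∂q_E = 0: 113 - 3q_E - (q_D) = 0.
Delta's first-order condition: 117 - 3q_D - (q_E) = 0.
Rearranging gives the reaction functions q_E = (113 - q_D)/3 and q_D = (117 - q_E)/3.
Solving the pair: q_E = 111/4, q_D = 119/4.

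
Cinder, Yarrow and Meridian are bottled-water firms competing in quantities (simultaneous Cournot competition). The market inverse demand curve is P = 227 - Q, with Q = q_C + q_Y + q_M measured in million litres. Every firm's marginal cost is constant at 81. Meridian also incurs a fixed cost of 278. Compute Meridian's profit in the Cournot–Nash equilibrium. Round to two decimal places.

1054.25

A representative firm's profit is π_i = q_i(227 - Q) - 81q_i.
First-order condition (treating rivals' output as given): 146 - 2q_i - Σ_{j≠i} q_j = 0.
By symmetry each firm produces the same amount; substituting Σ_{j≠i} q_j = 2q_i yields q_i = 146/4 = 73/2.
Price P = 227 - 219/2 = 235/2.
Meridian's profit: (235/2 - 81)·(73/2) - 278 = 1054.2500.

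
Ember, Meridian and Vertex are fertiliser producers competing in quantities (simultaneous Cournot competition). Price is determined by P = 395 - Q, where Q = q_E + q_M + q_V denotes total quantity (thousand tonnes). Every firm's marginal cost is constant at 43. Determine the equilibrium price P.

A representative firm's profit is π_i = q_i(395 - Q) - 43q_i.
Setting ∂π_i/∂q_i = 0 with rivals' quantities fixed: 352 - 2q_i - Σ_{j≠i} q_j = 0.
With identical firms every q_j equals q_i, so Σ_{j≠i} q_j = 2q_i and 352 = 4q_i, giving q_i = 88.
Total output Q = 264, so price P = 395 - 264 = 131.

131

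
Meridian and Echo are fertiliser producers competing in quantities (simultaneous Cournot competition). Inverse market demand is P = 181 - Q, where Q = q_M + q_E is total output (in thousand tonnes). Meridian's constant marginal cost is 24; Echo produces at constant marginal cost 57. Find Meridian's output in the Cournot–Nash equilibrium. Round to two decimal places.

63.33

Meridian's profit: π_M = (181 - Q)q_M - (24q_M). Setting ∂π_M/∂q_M = 0: 157 - 2q_M - (q_E) = 0.
Echo's profit: π_E = (181 - Q)q_E - (57q_E). Setting ∂π_E/∂q_E = 0: 124 - 2q_E - (q_M) = 0.
Rearranging gives the reaction functions q_M = (157 - q_E)/2 and q_E = (124 - q_M)/2.
Substituting one into the other gives q_M = 190/3 and q_E = 91/3.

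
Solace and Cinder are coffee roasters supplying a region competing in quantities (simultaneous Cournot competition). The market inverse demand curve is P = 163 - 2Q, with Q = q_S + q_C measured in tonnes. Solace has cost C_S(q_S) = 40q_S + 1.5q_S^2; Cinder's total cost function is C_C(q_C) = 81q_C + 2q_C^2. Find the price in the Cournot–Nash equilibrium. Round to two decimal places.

118.85

Solace's profit: π_S = (163 - 2Q)q_S - (40q_S + (3/2)q_S²). Setting ∂π_S/∂q_S = 0: 123 - 7q_S - 2(q_C) = 0.
Cinder's profit: π_C = (163 - 2Q)q_C - (81q_C + 2q_C²). Setting ∂π_C/∂q_C = 0: 82 - 8q_C - 2(q_S) = 0.
So q_S = (123 - 2q_C)/7 and q_C = (82 - 2q_S)/8.
Substituting one into the other gives q_S = 205/13 and q_C = 82/13.
Total output Q = 287/13, so price P = 163 - 2·(287/13) = 1545/13.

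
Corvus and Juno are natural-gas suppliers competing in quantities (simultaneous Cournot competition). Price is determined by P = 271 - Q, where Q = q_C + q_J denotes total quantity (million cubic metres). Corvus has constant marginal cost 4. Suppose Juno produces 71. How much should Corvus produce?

With the rival's output fixed at 71, Corvus's profit is π_C = (271 - 71 - q_C)q_C - (4q_C) = (200 - q_C)q_C - (4q_C).
∂π_C/∂q_C = 196 - 2q_C = 0, so q_C = 98.

98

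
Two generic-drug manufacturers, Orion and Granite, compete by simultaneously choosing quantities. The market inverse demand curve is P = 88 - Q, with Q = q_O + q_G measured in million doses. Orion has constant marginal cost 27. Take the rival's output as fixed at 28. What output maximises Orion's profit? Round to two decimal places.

16.50

With the rival's output fixed at 28, Orion's profit is π_O = (88 - 28 - q_O)q_O - (27q_O) = (60 - q_O)q_O - (27q_O).
∂π_O/∂q_O = 33 - 2q_O = 0, so q_O = 33/2.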